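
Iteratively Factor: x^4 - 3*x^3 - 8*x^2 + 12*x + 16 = (x + 1)*(x^3 - 4*x^2 - 4*x + 16) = (x - 4)*(x + 1)*(x^2 - 4) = (x - 4)*(x + 1)*(x + 2)*(x - 2)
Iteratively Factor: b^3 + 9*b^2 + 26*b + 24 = (b + 2)*(b^2 + 7*b + 12) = (b + 2)*(b + 4)*(b + 3)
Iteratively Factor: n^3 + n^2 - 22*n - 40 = (n - 5)*(n^2 + 6*n + 8) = (n - 5)*(n + 4)*(n + 2)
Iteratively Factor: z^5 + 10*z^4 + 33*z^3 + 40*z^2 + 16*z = (z)*(z^4 + 10*z^3 + 33*z^2 + 40*z + 16) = z*(z + 1)*(z^3 + 9*z^2 + 24*z + 16) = z*(z + 1)*(z + 4)*(z^2 + 5*z + 4) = z*(z + 1)*(z + 4)^2*(z + 1)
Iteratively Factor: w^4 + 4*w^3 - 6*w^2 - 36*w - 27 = (w - 3)*(w^3 + 7*w^2 + 15*w + 9) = (w - 3)*(w + 3)*(w^2 + 4*w + 3) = (w - 3)*(w + 1)*(w + 3)*(w + 3)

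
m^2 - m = m*(m - 1)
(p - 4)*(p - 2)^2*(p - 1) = p^4 - 9*p^3 + 28*p^2 - 36*p + 16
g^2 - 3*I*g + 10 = (g - 5*I)*(g + 2*I)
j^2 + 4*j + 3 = (j + 1)*(j + 3)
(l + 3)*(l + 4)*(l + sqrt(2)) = l^3 + sqrt(2)*l^2 + 7*l^2 + 7*sqrt(2)*l + 12*l + 12*sqrt(2)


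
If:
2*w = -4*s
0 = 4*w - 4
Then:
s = -1/2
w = 1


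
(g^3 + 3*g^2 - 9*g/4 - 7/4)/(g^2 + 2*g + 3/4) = (2*g^2 + 5*g - 7)/(2*g + 3)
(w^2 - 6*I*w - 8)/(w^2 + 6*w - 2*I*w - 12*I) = (w - 4*I)/(w + 6)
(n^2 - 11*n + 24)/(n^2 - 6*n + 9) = (n - 8)/(n - 3)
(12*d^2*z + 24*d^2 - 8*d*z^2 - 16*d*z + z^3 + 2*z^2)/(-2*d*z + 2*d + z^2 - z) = (-6*d*z - 12*d + z^2 + 2*z)/(z - 1)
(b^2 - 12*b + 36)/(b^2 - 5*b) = (b^2 - 12*b + 36)/(b*(b - 5))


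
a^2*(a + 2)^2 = a^4 + 4*a^3 + 4*a^2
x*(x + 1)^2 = x^3 + 2*x^2 + x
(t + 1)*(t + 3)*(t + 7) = t^3 + 11*t^2 + 31*t + 21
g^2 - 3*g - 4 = (g - 4)*(g + 1)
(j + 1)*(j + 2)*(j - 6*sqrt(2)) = j^3 - 6*sqrt(2)*j^2 + 3*j^2 - 18*sqrt(2)*j + 2*j - 12*sqrt(2)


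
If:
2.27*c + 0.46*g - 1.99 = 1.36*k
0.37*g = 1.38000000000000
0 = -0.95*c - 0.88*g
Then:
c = -3.45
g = 3.73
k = -5.97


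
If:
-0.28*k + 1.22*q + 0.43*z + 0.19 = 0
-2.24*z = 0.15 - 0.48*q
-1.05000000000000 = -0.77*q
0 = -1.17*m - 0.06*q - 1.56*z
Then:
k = 6.97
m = -0.37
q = 1.36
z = 0.23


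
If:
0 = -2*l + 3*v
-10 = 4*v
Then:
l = -15/4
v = -5/2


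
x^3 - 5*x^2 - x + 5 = (x - 5)*(x - 1)*(x + 1)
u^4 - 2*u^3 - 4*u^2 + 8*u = u*(u - 2)^2*(u + 2)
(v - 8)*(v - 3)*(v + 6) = v^3 - 5*v^2 - 42*v + 144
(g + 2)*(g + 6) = g^2 + 8*g + 12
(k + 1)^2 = k^2 + 2*k + 1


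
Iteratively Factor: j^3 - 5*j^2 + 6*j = (j - 2)*(j^2 - 3*j) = (j - 3)*(j - 2)*(j)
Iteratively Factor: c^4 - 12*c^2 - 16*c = (c + 2)*(c^3 - 2*c^2 - 8*c) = c*(c + 2)*(c^2 - 2*c - 8) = c*(c - 4)*(c + 2)*(c + 2)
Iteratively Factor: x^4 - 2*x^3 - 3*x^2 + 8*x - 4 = (x - 1)*(x^3 - x^2 - 4*x + 4) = (x - 1)*(x + 2)*(x^2 - 3*x + 2) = (x - 1)^2*(x + 2)*(x - 2)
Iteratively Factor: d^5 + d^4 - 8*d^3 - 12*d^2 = (d)*(d^4 + d^3 - 8*d^2 - 12*d) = d*(d - 3)*(d^3 + 4*d^2 + 4*d) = d*(d - 3)*(d + 2)*(d^2 + 2*d) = d*(d - 3)*(d + 2)^2*(d)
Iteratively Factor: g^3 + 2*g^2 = (g)*(g^2 + 2*g) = g^2*(g + 2)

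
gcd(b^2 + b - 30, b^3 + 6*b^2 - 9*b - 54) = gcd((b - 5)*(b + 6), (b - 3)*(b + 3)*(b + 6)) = b + 6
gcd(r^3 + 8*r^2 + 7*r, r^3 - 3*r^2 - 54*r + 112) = r + 7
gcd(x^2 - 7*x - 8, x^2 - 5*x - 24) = x - 8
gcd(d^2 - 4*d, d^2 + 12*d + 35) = 1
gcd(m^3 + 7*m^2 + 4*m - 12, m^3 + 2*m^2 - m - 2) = m^2 + m - 2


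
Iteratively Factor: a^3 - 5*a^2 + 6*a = (a - 2)*(a^2 - 3*a) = a*(a - 2)*(a - 3)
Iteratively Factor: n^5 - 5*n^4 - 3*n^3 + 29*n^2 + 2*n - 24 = (n - 3)*(n^4 - 2*n^3 - 9*n^2 + 2*n + 8) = (n - 3)*(n - 1)*(n^3 - n^2 - 10*n - 8) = (n - 4)*(n - 3)*(n - 1)*(n^2 + 3*n + 2) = (n - 4)*(n - 3)*(n - 1)*(n + 2)*(n + 1)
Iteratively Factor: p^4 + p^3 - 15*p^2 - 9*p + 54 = (p + 3)*(p^3 - 2*p^2 - 9*p + 18) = (p - 3)*(p + 3)*(p^2 + p - 6) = (p - 3)*(p + 3)^2*(p - 2)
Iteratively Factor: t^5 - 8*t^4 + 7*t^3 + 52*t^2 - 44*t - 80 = (t - 2)*(t^4 - 6*t^3 - 5*t^2 + 42*t + 40) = (t - 2)*(t + 1)*(t^3 - 7*t^2 + 2*t + 40) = (t - 5)*(t - 2)*(t + 1)*(t^2 - 2*t - 8) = (t - 5)*(t - 2)*(t + 1)*(t + 2)*(t - 4)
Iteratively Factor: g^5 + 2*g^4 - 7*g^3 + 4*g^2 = (g)*(g^4 + 2*g^3 - 7*g^2 + 4*g) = g*(g - 1)*(g^3 + 3*g^2 - 4*g) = g^2*(g - 1)*(g^2 + 3*g - 4) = g^2*(g - 1)^2*(g + 4)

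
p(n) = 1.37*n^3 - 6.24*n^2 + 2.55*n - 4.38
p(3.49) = -13.25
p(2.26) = -14.67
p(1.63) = -10.87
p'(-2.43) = 57.15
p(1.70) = -11.35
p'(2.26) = -4.66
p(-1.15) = -17.65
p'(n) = 4.11*n^2 - 12.48*n + 2.55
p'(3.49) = 9.06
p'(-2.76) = 68.30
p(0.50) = -4.49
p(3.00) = -15.90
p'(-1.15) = 22.34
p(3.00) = -15.90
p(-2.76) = -87.76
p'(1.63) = -6.87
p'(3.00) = 2.10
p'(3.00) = 2.10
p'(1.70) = -6.79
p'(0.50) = -2.66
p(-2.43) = -67.08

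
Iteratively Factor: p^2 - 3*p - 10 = (p - 5)*(p + 2)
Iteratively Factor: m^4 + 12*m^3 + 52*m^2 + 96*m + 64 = (m + 4)*(m^3 + 8*m^2 + 20*m + 16) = (m + 2)*(m + 4)*(m^2 + 6*m + 8) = (m + 2)^2*(m + 4)*(m + 4)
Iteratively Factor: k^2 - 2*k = (k)*(k - 2)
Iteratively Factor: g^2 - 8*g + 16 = (g - 4)*(g - 4)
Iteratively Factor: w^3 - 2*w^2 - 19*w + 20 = (w + 4)*(w^2 - 6*w + 5) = (w - 1)*(w + 4)*(w - 5)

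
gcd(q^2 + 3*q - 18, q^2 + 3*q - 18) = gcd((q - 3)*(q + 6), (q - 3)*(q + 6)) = q^2 + 3*q - 18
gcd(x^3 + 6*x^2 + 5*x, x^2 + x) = x^2 + x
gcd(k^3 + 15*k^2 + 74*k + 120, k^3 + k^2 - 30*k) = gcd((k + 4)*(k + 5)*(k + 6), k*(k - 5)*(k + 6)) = k + 6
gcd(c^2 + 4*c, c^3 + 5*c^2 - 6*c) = c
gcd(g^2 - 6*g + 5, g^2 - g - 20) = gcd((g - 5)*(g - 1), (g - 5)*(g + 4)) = g - 5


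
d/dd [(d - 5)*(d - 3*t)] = 2*d - 3*t - 5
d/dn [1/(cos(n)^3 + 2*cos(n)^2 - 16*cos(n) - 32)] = (3*cos(n)^2 + 4*cos(n) - 16)*sin(n)/(cos(n)^3 + 2*cos(n)^2 - 16*cos(n) - 32)^2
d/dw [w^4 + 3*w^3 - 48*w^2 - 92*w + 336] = 4*w^3 + 9*w^2 - 96*w - 92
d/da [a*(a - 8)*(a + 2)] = 3*a^2 - 12*a - 16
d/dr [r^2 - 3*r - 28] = 2*r - 3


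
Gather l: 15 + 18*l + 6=18*l + 21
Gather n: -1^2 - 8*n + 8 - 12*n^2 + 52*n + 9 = -12*n^2 + 44*n + 16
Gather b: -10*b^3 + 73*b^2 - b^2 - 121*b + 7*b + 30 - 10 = -10*b^3 + 72*b^2 - 114*b + 20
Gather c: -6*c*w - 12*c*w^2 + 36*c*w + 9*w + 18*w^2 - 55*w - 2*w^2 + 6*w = c*(-12*w^2 + 30*w) + 16*w^2 - 40*w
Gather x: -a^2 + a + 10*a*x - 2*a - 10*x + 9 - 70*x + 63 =-a^2 - a + x*(10*a - 80) + 72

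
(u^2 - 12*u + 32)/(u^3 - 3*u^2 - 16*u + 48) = (u - 8)/(u^2 + u - 12)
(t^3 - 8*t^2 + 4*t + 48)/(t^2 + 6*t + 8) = (t^2 - 10*t + 24)/(t + 4)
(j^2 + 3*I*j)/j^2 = (j + 3*I)/j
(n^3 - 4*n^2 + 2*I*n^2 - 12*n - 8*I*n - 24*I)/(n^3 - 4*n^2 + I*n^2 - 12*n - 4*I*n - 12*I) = (n + 2*I)/(n + I)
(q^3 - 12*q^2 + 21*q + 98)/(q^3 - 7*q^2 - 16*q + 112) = (q^2 - 5*q - 14)/(q^2 - 16)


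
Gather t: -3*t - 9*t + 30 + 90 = 120 - 12*t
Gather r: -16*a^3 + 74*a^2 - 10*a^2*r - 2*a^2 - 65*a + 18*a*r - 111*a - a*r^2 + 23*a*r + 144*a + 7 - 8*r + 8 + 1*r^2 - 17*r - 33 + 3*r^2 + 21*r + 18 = -16*a^3 + 72*a^2 - 32*a + r^2*(4 - a) + r*(-10*a^2 + 41*a - 4)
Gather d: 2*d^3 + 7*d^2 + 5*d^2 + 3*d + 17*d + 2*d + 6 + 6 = 2*d^3 + 12*d^2 + 22*d + 12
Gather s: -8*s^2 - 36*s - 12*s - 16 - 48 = -8*s^2 - 48*s - 64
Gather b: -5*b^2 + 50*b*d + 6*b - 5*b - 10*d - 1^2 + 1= -5*b^2 + b*(50*d + 1) - 10*d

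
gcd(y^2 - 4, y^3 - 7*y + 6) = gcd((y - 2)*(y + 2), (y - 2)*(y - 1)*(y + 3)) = y - 2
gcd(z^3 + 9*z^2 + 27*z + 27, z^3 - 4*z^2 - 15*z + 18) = z + 3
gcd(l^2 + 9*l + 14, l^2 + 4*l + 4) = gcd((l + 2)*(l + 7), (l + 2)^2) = l + 2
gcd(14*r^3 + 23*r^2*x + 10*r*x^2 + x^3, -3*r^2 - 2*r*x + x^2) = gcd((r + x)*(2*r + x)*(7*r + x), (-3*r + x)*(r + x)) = r + x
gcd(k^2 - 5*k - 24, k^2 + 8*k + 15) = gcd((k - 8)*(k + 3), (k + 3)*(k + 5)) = k + 3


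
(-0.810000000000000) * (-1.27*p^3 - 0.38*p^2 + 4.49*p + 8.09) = 1.0287*p^3 + 0.3078*p^2 - 3.6369*p - 6.5529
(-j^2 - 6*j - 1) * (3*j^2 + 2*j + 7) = -3*j^4 - 20*j^3 - 22*j^2 - 44*j - 7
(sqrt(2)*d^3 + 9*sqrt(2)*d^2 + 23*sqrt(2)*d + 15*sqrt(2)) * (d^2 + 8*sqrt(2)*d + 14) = sqrt(2)*d^5 + 9*sqrt(2)*d^4 + 16*d^4 + 37*sqrt(2)*d^3 + 144*d^3 + 141*sqrt(2)*d^2 + 368*d^2 + 240*d + 322*sqrt(2)*d + 210*sqrt(2)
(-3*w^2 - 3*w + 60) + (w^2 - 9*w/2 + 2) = -2*w^2 - 15*w/2 + 62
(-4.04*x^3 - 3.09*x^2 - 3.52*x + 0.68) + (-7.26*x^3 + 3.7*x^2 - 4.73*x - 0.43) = -11.3*x^3 + 0.61*x^2 - 8.25*x + 0.25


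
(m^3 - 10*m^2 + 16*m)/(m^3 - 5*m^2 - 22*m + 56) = m*(m - 8)/(m^2 - 3*m - 28)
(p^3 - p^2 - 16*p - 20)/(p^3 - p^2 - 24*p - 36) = (p^2 - 3*p - 10)/(p^2 - 3*p - 18)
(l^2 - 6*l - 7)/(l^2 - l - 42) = (l + 1)/(l + 6)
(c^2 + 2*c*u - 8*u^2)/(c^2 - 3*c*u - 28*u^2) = (-c + 2*u)/(-c + 7*u)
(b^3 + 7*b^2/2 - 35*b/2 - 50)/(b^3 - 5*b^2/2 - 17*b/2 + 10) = (b + 5)/(b - 1)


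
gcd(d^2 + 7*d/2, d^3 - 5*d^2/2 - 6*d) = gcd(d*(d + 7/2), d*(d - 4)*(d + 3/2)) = d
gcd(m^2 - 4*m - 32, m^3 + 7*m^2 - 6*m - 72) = m + 4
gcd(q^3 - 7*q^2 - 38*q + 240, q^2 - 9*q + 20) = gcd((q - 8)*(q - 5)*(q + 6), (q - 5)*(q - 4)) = q - 5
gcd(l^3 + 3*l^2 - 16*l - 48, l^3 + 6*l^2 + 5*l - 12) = l^2 + 7*l + 12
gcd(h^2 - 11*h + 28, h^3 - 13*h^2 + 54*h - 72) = h - 4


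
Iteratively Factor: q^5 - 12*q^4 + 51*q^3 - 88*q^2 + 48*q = (q)*(q^4 - 12*q^3 + 51*q^2 - 88*q + 48) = q*(q - 3)*(q^3 - 9*q^2 + 24*q - 16) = q*(q - 4)*(q - 3)*(q^2 - 5*q + 4) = q*(q - 4)*(q - 3)*(q - 1)*(q - 4)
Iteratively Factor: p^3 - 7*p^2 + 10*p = (p - 2)*(p^2 - 5*p) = p*(p - 2)*(p - 5)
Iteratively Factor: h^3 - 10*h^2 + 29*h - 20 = (h - 5)*(h^2 - 5*h + 4) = (h - 5)*(h - 4)*(h - 1)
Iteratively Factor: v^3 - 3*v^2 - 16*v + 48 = (v - 3)*(v^2 - 16) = (v - 3)*(v + 4)*(v - 4)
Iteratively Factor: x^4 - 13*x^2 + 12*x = (x + 4)*(x^3 - 4*x^2 + 3*x) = (x - 3)*(x + 4)*(x^2 - x) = (x - 3)*(x - 1)*(x + 4)*(x)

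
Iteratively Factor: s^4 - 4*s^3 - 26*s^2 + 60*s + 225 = (s + 3)*(s^3 - 7*s^2 - 5*s + 75) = (s + 3)^2*(s^2 - 10*s + 25) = (s - 5)*(s + 3)^2*(s - 5)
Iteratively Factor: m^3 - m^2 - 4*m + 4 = (m - 1)*(m^2 - 4) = (m - 2)*(m - 1)*(m + 2)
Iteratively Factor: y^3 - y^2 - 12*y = (y - 4)*(y^2 + 3*y) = y*(y - 4)*(y + 3)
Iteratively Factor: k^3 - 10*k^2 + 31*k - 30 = (k - 2)*(k^2 - 8*k + 15) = (k - 5)*(k - 2)*(k - 3)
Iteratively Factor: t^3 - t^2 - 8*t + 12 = (t + 3)*(t^2 - 4*t + 4) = (t - 2)*(t + 3)*(t - 2)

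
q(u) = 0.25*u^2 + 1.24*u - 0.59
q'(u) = 0.5*u + 1.24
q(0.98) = 0.87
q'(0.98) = 1.73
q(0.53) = 0.14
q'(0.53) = 1.50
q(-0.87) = -1.48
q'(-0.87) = 0.80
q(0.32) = -0.17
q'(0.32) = 1.40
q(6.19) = 16.66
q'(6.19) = 4.34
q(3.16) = 5.82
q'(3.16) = 2.82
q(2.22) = 3.39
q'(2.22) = 2.35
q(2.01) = 2.91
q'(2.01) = 2.24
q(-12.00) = 20.53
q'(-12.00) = -4.76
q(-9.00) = 8.50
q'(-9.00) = -3.26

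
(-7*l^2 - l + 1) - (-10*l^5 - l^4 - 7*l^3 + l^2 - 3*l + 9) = 10*l^5 + l^4 + 7*l^3 - 8*l^2 + 2*l - 8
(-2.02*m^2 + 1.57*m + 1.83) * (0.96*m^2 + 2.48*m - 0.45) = -1.9392*m^4 - 3.5024*m^3 + 6.5594*m^2 + 3.8319*m - 0.8235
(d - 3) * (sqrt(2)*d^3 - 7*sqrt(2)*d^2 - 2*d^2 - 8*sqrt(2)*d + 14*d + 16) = sqrt(2)*d^4 - 10*sqrt(2)*d^3 - 2*d^3 + 13*sqrt(2)*d^2 + 20*d^2 - 26*d + 24*sqrt(2)*d - 48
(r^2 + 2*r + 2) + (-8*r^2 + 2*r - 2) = -7*r^2 + 4*r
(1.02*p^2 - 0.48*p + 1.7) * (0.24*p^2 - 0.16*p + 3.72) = 0.2448*p^4 - 0.2784*p^3 + 4.2792*p^2 - 2.0576*p + 6.324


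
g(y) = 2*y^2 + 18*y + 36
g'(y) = 4*y + 18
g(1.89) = 77.16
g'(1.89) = 25.56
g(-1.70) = 11.18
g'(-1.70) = 11.20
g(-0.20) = 32.48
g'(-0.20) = 17.20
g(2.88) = 104.43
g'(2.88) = 29.52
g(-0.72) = 24.08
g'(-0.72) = 15.12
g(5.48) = 194.70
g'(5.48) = 39.92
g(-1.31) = 15.85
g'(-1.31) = 12.76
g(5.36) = 189.94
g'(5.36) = 39.44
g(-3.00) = 0.00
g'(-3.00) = 6.00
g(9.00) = 360.00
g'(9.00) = 54.00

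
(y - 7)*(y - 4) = y^2 - 11*y + 28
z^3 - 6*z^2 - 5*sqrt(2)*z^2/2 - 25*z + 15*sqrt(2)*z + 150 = (z - 6)*(z - 5*sqrt(2))*(z + 5*sqrt(2)/2)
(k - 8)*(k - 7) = k^2 - 15*k + 56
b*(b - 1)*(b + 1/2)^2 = b^4 - 3*b^2/4 - b/4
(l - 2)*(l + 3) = l^2 + l - 6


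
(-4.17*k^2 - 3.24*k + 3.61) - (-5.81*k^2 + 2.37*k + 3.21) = 1.64*k^2 - 5.61*k + 0.4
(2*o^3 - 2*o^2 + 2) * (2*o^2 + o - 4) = 4*o^5 - 2*o^4 - 10*o^3 + 12*o^2 + 2*o - 8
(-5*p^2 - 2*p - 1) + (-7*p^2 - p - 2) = -12*p^2 - 3*p - 3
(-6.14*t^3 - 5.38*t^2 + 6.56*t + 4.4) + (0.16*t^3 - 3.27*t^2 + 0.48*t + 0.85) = -5.98*t^3 - 8.65*t^2 + 7.04*t + 5.25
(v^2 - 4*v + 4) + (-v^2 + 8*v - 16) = 4*v - 12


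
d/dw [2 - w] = -1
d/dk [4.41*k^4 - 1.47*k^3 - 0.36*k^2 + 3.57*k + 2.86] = 17.64*k^3 - 4.41*k^2 - 0.72*k + 3.57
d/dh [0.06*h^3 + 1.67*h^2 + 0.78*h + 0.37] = 0.18*h^2 + 3.34*h + 0.78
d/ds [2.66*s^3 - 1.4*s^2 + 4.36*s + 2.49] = 7.98*s^2 - 2.8*s + 4.36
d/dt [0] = 0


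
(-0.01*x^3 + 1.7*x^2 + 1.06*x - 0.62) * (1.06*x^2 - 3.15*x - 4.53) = -0.0106*x^5 + 1.8335*x^4 - 4.1861*x^3 - 11.6972*x^2 - 2.8488*x + 2.8086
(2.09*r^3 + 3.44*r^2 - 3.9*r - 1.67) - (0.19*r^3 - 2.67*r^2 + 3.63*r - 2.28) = 1.9*r^3 + 6.11*r^2 - 7.53*r + 0.61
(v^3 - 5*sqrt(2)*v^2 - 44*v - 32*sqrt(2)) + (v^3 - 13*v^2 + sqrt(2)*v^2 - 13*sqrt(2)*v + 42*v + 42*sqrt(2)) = 2*v^3 - 13*v^2 - 4*sqrt(2)*v^2 - 13*sqrt(2)*v - 2*v + 10*sqrt(2)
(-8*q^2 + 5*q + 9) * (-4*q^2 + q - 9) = 32*q^4 - 28*q^3 + 41*q^2 - 36*q - 81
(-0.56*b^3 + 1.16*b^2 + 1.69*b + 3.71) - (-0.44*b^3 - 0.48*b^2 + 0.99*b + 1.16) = -0.12*b^3 + 1.64*b^2 + 0.7*b + 2.55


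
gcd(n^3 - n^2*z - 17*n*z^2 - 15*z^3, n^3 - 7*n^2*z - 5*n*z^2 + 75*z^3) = -n^2 + 2*n*z + 15*z^2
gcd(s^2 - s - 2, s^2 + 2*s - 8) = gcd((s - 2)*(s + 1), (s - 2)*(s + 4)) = s - 2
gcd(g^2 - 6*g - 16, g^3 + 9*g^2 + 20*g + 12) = g + 2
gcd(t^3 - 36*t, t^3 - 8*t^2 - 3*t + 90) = t - 6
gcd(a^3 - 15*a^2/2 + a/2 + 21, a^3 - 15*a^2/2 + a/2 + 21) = a^3 - 15*a^2/2 + a/2 + 21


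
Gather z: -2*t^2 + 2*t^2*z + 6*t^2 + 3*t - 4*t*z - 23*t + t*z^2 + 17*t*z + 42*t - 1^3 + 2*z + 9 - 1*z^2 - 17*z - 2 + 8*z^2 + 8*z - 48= 4*t^2 + 22*t + z^2*(t + 7) + z*(2*t^2 + 13*t - 7) - 42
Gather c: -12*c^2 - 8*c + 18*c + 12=-12*c^2 + 10*c + 12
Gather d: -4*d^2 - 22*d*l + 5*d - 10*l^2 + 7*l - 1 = -4*d^2 + d*(5 - 22*l) - 10*l^2 + 7*l - 1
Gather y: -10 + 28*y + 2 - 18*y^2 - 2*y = -18*y^2 + 26*y - 8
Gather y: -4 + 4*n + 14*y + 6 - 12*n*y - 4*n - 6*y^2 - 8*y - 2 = -6*y^2 + y*(6 - 12*n)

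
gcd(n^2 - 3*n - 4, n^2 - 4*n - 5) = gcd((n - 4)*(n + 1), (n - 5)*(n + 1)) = n + 1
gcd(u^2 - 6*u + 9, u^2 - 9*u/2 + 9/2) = u - 3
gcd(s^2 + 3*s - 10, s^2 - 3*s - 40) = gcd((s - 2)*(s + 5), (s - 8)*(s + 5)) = s + 5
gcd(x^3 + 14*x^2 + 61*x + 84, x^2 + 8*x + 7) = x + 7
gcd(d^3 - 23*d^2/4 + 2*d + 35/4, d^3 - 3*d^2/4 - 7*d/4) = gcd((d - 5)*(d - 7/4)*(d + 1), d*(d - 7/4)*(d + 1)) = d^2 - 3*d/4 - 7/4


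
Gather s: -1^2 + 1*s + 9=s + 8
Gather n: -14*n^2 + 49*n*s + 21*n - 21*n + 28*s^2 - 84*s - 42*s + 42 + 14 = -14*n^2 + 49*n*s + 28*s^2 - 126*s + 56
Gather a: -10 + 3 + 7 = 0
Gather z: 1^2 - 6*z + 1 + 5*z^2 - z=5*z^2 - 7*z + 2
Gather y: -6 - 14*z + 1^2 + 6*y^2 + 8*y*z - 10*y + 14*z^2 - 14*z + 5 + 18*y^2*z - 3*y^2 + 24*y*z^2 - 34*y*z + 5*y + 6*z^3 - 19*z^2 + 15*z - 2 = y^2*(18*z + 3) + y*(24*z^2 - 26*z - 5) + 6*z^3 - 5*z^2 - 13*z - 2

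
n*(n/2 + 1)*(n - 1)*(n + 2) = n^4/2 + 3*n^3/2 - 2*n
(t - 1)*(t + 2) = t^2 + t - 2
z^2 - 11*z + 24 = (z - 8)*(z - 3)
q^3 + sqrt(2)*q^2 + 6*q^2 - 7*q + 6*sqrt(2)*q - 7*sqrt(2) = (q - 1)*(q + 7)*(q + sqrt(2))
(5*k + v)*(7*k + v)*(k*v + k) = 35*k^3*v + 35*k^3 + 12*k^2*v^2 + 12*k^2*v + k*v^3 + k*v^2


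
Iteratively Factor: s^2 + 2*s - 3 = (s + 3)*(s - 1)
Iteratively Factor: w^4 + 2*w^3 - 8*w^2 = (w + 4)*(w^3 - 2*w^2) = (w - 2)*(w + 4)*(w^2) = w*(w - 2)*(w + 4)*(w)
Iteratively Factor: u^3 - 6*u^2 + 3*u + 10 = (u - 2)*(u^2 - 4*u - 5) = (u - 5)*(u - 2)*(u + 1)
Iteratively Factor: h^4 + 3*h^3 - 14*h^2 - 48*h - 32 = (h + 4)*(h^3 - h^2 - 10*h - 8) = (h - 4)*(h + 4)*(h^2 + 3*h + 2) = (h - 4)*(h + 1)*(h + 4)*(h + 2)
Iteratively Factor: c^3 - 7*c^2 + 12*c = (c - 4)*(c^2 - 3*c) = c*(c - 4)*(c - 3)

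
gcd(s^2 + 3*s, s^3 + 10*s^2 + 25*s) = s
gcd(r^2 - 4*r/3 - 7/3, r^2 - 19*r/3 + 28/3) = r - 7/3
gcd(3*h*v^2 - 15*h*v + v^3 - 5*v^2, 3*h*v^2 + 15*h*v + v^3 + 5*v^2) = 3*h*v + v^2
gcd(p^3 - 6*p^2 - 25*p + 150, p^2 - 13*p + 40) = p - 5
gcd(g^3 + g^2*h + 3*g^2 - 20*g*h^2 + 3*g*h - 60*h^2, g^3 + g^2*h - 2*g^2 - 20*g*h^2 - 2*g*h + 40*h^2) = g^2 + g*h - 20*h^2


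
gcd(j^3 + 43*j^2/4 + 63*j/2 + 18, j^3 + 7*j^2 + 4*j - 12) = j + 6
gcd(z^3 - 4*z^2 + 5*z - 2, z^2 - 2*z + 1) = z^2 - 2*z + 1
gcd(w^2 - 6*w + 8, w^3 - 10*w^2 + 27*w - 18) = 1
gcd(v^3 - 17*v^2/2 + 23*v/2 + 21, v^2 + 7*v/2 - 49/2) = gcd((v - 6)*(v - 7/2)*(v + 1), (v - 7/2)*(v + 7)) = v - 7/2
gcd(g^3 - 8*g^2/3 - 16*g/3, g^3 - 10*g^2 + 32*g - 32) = g - 4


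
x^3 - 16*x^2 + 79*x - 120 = (x - 8)*(x - 5)*(x - 3)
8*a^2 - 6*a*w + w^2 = (-4*a + w)*(-2*a + w)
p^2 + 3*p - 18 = (p - 3)*(p + 6)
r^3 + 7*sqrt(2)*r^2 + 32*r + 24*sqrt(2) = (r + 2*sqrt(2))^2*(r + 3*sqrt(2))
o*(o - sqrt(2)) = o^2 - sqrt(2)*o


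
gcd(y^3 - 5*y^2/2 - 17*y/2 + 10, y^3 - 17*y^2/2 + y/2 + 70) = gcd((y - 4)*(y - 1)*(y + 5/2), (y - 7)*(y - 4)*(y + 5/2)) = y^2 - 3*y/2 - 10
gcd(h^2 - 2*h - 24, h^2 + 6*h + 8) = h + 4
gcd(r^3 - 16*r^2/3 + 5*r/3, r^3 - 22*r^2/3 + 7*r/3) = r^2 - r/3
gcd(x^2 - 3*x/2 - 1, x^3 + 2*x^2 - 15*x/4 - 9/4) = x + 1/2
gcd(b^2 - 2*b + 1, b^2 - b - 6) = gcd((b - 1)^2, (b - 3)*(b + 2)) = 1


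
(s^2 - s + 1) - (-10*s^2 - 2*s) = 11*s^2 + s + 1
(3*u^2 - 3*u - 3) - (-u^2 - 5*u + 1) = 4*u^2 + 2*u - 4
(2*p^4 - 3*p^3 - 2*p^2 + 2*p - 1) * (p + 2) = 2*p^5 + p^4 - 8*p^3 - 2*p^2 + 3*p - 2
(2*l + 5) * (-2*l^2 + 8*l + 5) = -4*l^3 + 6*l^2 + 50*l + 25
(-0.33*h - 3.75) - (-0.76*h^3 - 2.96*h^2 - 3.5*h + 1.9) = 0.76*h^3 + 2.96*h^2 + 3.17*h - 5.65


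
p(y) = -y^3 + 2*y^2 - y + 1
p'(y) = -3*y^2 + 4*y - 1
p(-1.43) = 9.44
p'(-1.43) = -12.85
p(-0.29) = 1.48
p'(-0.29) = -2.41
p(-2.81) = 41.79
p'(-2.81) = -35.93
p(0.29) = 0.85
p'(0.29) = -0.09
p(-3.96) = 98.42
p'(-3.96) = -63.88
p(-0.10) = 1.12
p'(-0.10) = -1.43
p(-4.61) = 146.09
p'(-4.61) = -83.20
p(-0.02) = 1.02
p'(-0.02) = -1.08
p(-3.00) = 49.00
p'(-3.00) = -40.00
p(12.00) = -1451.00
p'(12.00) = -385.00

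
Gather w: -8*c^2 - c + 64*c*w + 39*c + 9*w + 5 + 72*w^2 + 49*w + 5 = -8*c^2 + 38*c + 72*w^2 + w*(64*c + 58) + 10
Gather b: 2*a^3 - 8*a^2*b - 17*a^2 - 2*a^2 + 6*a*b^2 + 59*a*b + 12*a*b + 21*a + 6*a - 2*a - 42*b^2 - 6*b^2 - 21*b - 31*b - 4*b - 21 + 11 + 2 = 2*a^3 - 19*a^2 + 25*a + b^2*(6*a - 48) + b*(-8*a^2 + 71*a - 56) - 8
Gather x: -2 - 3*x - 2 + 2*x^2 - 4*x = 2*x^2 - 7*x - 4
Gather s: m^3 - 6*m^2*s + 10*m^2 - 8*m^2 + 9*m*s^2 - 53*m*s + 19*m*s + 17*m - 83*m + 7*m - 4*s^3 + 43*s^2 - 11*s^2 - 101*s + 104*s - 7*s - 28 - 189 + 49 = m^3 + 2*m^2 - 59*m - 4*s^3 + s^2*(9*m + 32) + s*(-6*m^2 - 34*m - 4) - 168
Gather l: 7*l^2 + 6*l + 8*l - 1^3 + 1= 7*l^2 + 14*l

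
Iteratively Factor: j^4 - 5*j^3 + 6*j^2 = (j)*(j^3 - 5*j^2 + 6*j) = j*(j - 3)*(j^2 - 2*j) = j*(j - 3)*(j - 2)*(j)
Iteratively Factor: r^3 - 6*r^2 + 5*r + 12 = (r - 4)*(r^2 - 2*r - 3) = (r - 4)*(r - 3)*(r + 1)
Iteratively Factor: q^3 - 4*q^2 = (q)*(q^2 - 4*q) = q*(q - 4)*(q)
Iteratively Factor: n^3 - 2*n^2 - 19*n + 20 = (n - 5)*(n^2 + 3*n - 4) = (n - 5)*(n - 1)*(n + 4)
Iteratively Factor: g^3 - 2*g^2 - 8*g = (g + 2)*(g^2 - 4*g) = g*(g + 2)*(g - 4)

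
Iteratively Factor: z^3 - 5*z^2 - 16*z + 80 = (z + 4)*(z^2 - 9*z + 20) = (z - 5)*(z + 4)*(z - 4)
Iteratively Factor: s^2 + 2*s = (s + 2)*(s)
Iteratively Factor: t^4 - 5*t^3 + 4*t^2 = (t)*(t^3 - 5*t^2 + 4*t) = t^2*(t^2 - 5*t + 4) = t^2*(t - 4)*(t - 1)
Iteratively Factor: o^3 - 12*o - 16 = (o - 4)*(o^2 + 4*o + 4) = (o - 4)*(o + 2)*(o + 2)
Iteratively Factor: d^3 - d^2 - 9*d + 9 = (d - 1)*(d^2 - 9) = (d - 3)*(d - 1)*(d + 3)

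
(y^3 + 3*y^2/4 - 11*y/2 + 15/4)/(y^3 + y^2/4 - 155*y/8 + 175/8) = 2*(y^2 + 2*y - 3)/(2*y^2 + 3*y - 35)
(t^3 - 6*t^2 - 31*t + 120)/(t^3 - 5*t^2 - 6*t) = (-t^3 + 6*t^2 + 31*t - 120)/(t*(-t^2 + 5*t + 6))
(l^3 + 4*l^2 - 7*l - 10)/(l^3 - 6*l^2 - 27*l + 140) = (l^2 - l - 2)/(l^2 - 11*l + 28)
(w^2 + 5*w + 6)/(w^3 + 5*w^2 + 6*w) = 1/w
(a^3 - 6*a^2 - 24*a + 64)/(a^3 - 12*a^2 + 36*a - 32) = (a + 4)/(a - 2)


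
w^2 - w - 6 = (w - 3)*(w + 2)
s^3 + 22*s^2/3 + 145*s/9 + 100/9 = (s + 5/3)^2*(s + 4)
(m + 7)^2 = m^2 + 14*m + 49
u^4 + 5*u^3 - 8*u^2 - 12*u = u*(u - 2)*(u + 1)*(u + 6)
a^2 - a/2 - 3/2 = (a - 3/2)*(a + 1)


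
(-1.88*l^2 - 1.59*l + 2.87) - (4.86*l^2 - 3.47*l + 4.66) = -6.74*l^2 + 1.88*l - 1.79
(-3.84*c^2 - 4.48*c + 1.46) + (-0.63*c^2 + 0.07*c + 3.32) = -4.47*c^2 - 4.41*c + 4.78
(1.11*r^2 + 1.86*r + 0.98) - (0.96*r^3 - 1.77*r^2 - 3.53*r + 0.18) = -0.96*r^3 + 2.88*r^2 + 5.39*r + 0.8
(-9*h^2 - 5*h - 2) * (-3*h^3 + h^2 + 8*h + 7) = 27*h^5 + 6*h^4 - 71*h^3 - 105*h^2 - 51*h - 14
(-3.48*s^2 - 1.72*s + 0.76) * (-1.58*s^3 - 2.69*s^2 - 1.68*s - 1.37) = 5.4984*s^5 + 12.0788*s^4 + 9.2724*s^3 + 5.6128*s^2 + 1.0796*s - 1.0412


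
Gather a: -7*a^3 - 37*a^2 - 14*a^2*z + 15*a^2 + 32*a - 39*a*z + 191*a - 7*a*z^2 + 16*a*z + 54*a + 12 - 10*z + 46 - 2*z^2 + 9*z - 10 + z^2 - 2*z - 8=-7*a^3 + a^2*(-14*z - 22) + a*(-7*z^2 - 23*z + 277) - z^2 - 3*z + 40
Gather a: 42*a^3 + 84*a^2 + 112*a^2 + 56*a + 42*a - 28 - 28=42*a^3 + 196*a^2 + 98*a - 56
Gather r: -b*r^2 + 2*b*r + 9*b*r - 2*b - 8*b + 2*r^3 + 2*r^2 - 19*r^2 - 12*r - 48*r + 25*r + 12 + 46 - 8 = -10*b + 2*r^3 + r^2*(-b - 17) + r*(11*b - 35) + 50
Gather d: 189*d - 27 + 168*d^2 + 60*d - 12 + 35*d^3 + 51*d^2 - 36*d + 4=35*d^3 + 219*d^2 + 213*d - 35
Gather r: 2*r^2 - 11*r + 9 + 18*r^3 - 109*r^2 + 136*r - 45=18*r^3 - 107*r^2 + 125*r - 36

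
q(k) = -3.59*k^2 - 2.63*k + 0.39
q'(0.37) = -5.29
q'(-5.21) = 34.78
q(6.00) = -144.63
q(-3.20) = -27.96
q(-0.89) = -0.11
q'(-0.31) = -0.40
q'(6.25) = -47.50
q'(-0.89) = 3.76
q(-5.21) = -83.36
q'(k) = -7.18*k - 2.63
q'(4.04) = -31.64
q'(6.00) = -45.71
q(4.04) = -68.83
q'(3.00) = -24.17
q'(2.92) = -23.60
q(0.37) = -1.07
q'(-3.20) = 20.35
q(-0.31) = 0.86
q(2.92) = -37.90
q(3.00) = -39.81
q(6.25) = -156.28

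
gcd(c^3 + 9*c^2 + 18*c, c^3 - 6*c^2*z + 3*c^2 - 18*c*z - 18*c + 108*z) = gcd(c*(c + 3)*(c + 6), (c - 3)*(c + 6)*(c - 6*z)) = c + 6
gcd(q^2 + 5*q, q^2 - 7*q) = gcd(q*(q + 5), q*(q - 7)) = q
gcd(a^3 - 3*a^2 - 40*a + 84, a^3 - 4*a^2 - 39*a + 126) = a^2 - a - 42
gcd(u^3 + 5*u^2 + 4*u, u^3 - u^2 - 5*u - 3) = u + 1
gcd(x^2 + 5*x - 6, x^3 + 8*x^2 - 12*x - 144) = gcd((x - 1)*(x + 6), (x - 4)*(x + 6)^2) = x + 6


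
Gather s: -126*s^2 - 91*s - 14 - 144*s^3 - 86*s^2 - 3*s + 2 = -144*s^3 - 212*s^2 - 94*s - 12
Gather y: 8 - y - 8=-y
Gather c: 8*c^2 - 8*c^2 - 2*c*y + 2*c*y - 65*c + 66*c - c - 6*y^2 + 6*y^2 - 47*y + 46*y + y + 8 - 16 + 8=0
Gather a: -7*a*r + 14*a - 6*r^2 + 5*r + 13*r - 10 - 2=a*(14 - 7*r) - 6*r^2 + 18*r - 12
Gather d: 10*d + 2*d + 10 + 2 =12*d + 12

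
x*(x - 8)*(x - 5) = x^3 - 13*x^2 + 40*x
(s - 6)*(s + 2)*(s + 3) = s^3 - s^2 - 24*s - 36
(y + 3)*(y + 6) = y^2 + 9*y + 18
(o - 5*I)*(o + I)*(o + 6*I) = o^3 + 2*I*o^2 + 29*o + 30*I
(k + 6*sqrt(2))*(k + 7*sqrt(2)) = k^2 + 13*sqrt(2)*k + 84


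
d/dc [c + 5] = 1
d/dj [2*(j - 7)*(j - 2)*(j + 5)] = 6*j^2 - 16*j - 62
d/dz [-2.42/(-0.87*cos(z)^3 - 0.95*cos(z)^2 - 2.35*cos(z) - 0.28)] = (6.3162*cos(z)^2 + 4.598*cos(z) + 5.687)*sin(z)/(0.87*cos(z)^3 + 0.95*cos(z)^2 + 2.35*cos(z) + 0.28)^2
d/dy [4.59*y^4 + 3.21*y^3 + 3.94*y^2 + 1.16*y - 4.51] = 18.36*y^3 + 9.63*y^2 + 7.88*y + 1.16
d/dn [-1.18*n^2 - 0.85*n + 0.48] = -2.36*n - 0.85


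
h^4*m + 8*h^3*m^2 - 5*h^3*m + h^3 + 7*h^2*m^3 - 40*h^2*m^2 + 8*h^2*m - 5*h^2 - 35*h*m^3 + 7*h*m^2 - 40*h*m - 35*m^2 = (h - 5)*(h + m)*(h + 7*m)*(h*m + 1)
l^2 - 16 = (l - 4)*(l + 4)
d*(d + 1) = d^2 + d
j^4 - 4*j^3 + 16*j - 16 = (j - 2)^3*(j + 2)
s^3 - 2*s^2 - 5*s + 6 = (s - 3)*(s - 1)*(s + 2)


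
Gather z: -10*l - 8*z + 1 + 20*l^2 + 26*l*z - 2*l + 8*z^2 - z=20*l^2 - 12*l + 8*z^2 + z*(26*l - 9) + 1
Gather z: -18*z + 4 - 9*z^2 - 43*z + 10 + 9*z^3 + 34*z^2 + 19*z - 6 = 9*z^3 + 25*z^2 - 42*z + 8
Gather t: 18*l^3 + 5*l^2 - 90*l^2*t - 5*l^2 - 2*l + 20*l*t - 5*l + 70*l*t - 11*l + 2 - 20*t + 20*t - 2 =18*l^3 - 18*l + t*(-90*l^2 + 90*l)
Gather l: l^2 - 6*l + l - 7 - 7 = l^2 - 5*l - 14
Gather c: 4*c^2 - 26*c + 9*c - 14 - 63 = 4*c^2 - 17*c - 77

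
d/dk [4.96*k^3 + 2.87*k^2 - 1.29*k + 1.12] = 14.88*k^2 + 5.74*k - 1.29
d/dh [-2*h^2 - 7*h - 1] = -4*h - 7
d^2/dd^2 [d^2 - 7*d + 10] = 2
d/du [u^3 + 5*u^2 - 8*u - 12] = 3*u^2 + 10*u - 8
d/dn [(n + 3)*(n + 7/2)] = 2*n + 13/2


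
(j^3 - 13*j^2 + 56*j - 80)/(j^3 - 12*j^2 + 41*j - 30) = (j^2 - 8*j + 16)/(j^2 - 7*j + 6)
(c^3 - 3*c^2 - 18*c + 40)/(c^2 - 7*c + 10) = c + 4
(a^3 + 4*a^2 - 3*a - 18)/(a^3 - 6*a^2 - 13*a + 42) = (a + 3)/(a - 7)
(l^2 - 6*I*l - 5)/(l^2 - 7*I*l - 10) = (l - I)/(l - 2*I)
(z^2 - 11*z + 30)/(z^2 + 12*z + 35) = (z^2 - 11*z + 30)/(z^2 + 12*z + 35)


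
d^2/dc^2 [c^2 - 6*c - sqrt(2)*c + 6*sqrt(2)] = 2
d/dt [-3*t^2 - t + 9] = -6*t - 1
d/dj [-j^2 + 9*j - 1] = 9 - 2*j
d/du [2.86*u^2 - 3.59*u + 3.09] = 5.72*u - 3.59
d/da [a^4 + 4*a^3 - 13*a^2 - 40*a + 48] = 4*a^3 + 12*a^2 - 26*a - 40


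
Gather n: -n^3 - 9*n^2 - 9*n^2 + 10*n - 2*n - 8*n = -n^3 - 18*n^2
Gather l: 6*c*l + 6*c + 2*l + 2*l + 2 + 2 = 6*c + l*(6*c + 4) + 4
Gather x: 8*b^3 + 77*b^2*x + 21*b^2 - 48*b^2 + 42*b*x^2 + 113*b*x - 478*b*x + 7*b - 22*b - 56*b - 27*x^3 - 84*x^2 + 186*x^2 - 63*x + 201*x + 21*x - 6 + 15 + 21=8*b^3 - 27*b^2 - 71*b - 27*x^3 + x^2*(42*b + 102) + x*(77*b^2 - 365*b + 159) + 30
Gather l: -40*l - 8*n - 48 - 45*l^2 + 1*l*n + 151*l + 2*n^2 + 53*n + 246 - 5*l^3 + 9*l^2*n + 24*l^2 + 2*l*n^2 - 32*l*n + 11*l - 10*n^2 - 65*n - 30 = -5*l^3 + l^2*(9*n - 21) + l*(2*n^2 - 31*n + 122) - 8*n^2 - 20*n + 168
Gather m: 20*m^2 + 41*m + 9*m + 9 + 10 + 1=20*m^2 + 50*m + 20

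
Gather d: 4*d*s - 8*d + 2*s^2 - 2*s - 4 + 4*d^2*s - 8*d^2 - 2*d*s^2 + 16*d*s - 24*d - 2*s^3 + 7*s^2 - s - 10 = d^2*(4*s - 8) + d*(-2*s^2 + 20*s - 32) - 2*s^3 + 9*s^2 - 3*s - 14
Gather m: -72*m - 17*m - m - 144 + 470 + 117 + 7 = 450 - 90*m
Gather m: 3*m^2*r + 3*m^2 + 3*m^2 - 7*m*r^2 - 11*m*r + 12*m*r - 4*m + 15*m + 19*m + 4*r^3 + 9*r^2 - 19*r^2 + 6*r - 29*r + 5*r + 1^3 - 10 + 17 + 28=m^2*(3*r + 6) + m*(-7*r^2 + r + 30) + 4*r^3 - 10*r^2 - 18*r + 36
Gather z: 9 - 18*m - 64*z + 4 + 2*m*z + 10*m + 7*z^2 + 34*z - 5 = -8*m + 7*z^2 + z*(2*m - 30) + 8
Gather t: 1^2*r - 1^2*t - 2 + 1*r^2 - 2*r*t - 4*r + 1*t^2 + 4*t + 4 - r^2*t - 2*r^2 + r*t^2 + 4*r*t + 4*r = -r^2 + r + t^2*(r + 1) + t*(-r^2 + 2*r + 3) + 2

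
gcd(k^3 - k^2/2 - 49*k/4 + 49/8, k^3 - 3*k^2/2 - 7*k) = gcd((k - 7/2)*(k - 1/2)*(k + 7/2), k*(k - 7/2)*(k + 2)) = k - 7/2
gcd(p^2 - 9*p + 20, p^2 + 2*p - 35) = p - 5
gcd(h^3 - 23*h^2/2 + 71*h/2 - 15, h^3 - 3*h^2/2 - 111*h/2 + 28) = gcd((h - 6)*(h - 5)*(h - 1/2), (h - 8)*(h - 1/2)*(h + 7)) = h - 1/2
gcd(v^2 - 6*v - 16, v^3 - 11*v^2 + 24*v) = v - 8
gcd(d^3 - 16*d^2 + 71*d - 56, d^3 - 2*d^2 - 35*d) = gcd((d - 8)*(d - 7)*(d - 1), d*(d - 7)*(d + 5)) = d - 7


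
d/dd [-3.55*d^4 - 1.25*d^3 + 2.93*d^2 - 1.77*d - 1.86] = -14.2*d^3 - 3.75*d^2 + 5.86*d - 1.77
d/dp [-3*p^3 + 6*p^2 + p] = -9*p^2 + 12*p + 1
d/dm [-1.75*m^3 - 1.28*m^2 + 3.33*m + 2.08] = -5.25*m^2 - 2.56*m + 3.33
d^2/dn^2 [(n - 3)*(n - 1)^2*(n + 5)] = 12*n^2 - 36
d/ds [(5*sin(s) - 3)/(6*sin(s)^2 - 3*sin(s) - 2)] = (-30*sin(s)^2 + 36*sin(s) - 19)*cos(s)/(6*sin(s)^2 - 3*sin(s) - 2)^2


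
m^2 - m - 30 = (m - 6)*(m + 5)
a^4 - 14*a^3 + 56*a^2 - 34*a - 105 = (a - 7)*(a - 5)*(a - 3)*(a + 1)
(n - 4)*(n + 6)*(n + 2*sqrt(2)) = n^3 + 2*n^2 + 2*sqrt(2)*n^2 - 24*n + 4*sqrt(2)*n - 48*sqrt(2)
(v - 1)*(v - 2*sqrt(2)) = v^2 - 2*sqrt(2)*v - v + 2*sqrt(2)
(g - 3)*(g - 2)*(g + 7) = g^3 + 2*g^2 - 29*g + 42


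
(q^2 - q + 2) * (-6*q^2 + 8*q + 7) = -6*q^4 + 14*q^3 - 13*q^2 + 9*q + 14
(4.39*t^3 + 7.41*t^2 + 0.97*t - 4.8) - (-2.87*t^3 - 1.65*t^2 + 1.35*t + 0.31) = 7.26*t^3 + 9.06*t^2 - 0.38*t - 5.11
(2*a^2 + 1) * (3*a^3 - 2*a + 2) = 6*a^5 - a^3 + 4*a^2 - 2*a + 2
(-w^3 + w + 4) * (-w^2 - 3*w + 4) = w^5 + 3*w^4 - 5*w^3 - 7*w^2 - 8*w + 16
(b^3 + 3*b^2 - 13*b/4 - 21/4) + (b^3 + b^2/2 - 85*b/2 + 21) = 2*b^3 + 7*b^2/2 - 183*b/4 + 63/4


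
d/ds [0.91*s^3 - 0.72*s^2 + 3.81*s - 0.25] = 2.73*s^2 - 1.44*s + 3.81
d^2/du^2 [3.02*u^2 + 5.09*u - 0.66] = 6.04000000000000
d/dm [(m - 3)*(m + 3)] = 2*m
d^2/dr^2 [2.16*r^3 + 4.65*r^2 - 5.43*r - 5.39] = 12.96*r + 9.3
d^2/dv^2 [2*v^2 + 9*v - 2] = 4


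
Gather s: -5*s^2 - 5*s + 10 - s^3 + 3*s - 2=-s^3 - 5*s^2 - 2*s + 8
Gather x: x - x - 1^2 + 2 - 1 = 0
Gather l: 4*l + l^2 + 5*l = l^2 + 9*l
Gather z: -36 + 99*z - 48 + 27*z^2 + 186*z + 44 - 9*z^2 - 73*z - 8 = 18*z^2 + 212*z - 48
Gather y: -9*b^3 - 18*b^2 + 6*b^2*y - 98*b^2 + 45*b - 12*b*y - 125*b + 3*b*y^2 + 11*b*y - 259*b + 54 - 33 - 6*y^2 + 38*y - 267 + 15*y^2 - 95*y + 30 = -9*b^3 - 116*b^2 - 339*b + y^2*(3*b + 9) + y*(6*b^2 - b - 57) - 216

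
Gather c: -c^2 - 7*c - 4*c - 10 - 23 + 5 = -c^2 - 11*c - 28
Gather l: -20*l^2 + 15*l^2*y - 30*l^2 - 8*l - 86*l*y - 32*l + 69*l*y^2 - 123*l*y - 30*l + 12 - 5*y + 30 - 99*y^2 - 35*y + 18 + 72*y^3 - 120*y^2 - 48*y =l^2*(15*y - 50) + l*(69*y^2 - 209*y - 70) + 72*y^3 - 219*y^2 - 88*y + 60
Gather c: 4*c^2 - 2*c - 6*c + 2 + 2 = 4*c^2 - 8*c + 4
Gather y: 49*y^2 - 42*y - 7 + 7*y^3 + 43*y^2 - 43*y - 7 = 7*y^3 + 92*y^2 - 85*y - 14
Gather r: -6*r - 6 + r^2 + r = r^2 - 5*r - 6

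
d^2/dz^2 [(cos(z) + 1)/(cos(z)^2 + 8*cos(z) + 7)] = (sin(z)^2 + 7*cos(z) + 1)/(cos(z) + 7)^3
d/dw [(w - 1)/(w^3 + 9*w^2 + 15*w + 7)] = 2*(-w^2 - 2*w + 11)/(w^5 + 17*w^4 + 94*w^3 + 190*w^2 + 161*w + 49)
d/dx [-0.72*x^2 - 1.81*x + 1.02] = -1.44*x - 1.81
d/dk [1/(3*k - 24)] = -1/(3*(k - 8)^2)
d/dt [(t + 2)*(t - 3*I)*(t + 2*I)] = 3*t^2 + 2*t*(2 - I) + 6 - 2*I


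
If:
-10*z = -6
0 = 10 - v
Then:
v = 10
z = 3/5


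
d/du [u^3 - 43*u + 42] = 3*u^2 - 43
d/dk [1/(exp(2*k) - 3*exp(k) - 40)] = (3 - 2*exp(k))*exp(k)/(-exp(2*k) + 3*exp(k) + 40)^2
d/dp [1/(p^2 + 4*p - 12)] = 2*(-p - 2)/(p^2 + 4*p - 12)^2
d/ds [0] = 0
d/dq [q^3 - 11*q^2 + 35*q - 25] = 3*q^2 - 22*q + 35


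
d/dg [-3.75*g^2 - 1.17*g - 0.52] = -7.5*g - 1.17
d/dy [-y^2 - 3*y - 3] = -2*y - 3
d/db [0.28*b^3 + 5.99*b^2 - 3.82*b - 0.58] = 0.84*b^2 + 11.98*b - 3.82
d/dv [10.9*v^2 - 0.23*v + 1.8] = 21.8*v - 0.23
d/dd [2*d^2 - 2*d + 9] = 4*d - 2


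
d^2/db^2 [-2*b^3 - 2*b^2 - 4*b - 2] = -12*b - 4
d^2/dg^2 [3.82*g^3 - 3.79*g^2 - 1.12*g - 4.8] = 22.92*g - 7.58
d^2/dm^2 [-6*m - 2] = 0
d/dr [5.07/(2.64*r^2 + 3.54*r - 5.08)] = (-26.7696*r - 17.9478)/(2.64*r^2 + 3.54*r - 5.08)^2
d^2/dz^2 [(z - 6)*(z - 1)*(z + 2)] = 6*z - 10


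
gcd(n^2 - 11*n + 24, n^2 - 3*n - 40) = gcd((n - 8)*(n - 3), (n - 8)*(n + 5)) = n - 8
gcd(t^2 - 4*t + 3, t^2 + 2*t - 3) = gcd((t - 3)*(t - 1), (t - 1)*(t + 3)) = t - 1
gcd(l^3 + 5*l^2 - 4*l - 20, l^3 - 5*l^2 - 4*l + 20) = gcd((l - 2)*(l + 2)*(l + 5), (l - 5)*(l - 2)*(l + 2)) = l^2 - 4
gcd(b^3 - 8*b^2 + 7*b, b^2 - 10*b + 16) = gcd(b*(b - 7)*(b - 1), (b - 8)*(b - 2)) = 1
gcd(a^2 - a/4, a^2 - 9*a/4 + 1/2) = a - 1/4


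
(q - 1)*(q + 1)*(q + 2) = q^3 + 2*q^2 - q - 2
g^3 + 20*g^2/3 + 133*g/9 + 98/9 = (g + 2)*(g + 7/3)^2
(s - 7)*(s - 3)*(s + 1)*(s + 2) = s^4 - 7*s^3 - 7*s^2 + 43*s + 42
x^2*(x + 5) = x^3 + 5*x^2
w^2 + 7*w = w*(w + 7)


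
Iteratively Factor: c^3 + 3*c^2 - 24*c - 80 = (c - 5)*(c^2 + 8*c + 16) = (c - 5)*(c + 4)*(c + 4)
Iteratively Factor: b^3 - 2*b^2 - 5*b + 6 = (b - 1)*(b^2 - b - 6) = (b - 3)*(b - 1)*(b + 2)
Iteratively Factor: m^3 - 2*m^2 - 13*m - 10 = (m + 2)*(m^2 - 4*m - 5) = (m - 5)*(m + 2)*(m + 1)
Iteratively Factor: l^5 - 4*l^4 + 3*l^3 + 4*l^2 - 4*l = (l - 2)*(l^4 - 2*l^3 - l^2 + 2*l) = l*(l - 2)*(l^3 - 2*l^2 - l + 2) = l*(l - 2)^2*(l^2 - 1) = l*(l - 2)^2*(l - 1)*(l + 1)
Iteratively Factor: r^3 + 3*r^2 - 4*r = (r)*(r^2 + 3*r - 4) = r*(r - 1)*(r + 4)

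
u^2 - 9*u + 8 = (u - 8)*(u - 1)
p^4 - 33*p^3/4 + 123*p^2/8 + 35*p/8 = p*(p - 5)*(p - 7/2)*(p + 1/4)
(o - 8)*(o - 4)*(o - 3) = o^3 - 15*o^2 + 68*o - 96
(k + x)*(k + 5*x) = k^2 + 6*k*x + 5*x^2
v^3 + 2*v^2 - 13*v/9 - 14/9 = (v - 1)*(v + 2/3)*(v + 7/3)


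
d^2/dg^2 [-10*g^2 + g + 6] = -20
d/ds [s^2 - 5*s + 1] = 2*s - 5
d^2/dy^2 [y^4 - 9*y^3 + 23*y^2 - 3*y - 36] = 12*y^2 - 54*y + 46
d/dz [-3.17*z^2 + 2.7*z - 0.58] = 2.7 - 6.34*z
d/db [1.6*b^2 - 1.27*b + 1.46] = 3.2*b - 1.27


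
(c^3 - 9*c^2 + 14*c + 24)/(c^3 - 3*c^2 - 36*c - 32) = (c^2 - 10*c + 24)/(c^2 - 4*c - 32)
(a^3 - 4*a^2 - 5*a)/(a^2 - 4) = a*(a^2 - 4*a - 5)/(a^2 - 4)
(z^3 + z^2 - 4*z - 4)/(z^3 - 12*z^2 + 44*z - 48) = (z^2 + 3*z + 2)/(z^2 - 10*z + 24)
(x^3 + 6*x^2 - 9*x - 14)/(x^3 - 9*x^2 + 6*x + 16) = (x + 7)/(x - 8)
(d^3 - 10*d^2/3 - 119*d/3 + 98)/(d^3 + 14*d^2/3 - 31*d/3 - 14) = (d - 7)/(d + 1)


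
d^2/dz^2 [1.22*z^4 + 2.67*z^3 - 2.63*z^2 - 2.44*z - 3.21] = 14.64*z^2 + 16.02*z - 5.26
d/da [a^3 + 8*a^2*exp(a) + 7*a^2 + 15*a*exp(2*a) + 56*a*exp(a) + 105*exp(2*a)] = 8*a^2*exp(a) + 3*a^2 + 30*a*exp(2*a) + 72*a*exp(a) + 14*a + 225*exp(2*a) + 56*exp(a)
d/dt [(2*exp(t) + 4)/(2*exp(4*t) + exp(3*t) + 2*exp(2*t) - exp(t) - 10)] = 2*(-(exp(t) + 2)*(8*exp(3*t) + 3*exp(2*t) + 4*exp(t) - 1) + 2*exp(4*t) + exp(3*t) + 2*exp(2*t) - exp(t) - 10)*exp(t)/(2*exp(4*t) + exp(3*t) + 2*exp(2*t) - exp(t) - 10)^2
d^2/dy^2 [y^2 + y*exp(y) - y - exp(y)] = y*exp(y) + exp(y) + 2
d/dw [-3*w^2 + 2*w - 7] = 2 - 6*w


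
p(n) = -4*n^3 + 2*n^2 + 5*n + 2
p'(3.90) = -161.92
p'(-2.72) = -94.66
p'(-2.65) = -89.87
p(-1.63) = 16.49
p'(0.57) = 3.38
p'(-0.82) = -6.35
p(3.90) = -185.36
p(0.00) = 2.00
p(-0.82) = 1.45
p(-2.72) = 83.69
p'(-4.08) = -211.08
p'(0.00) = 5.00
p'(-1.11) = -14.23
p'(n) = -12*n^2 + 4*n + 5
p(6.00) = -760.00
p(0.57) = 4.76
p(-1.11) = 4.38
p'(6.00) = -403.00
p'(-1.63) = -33.40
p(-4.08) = 286.56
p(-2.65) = 77.23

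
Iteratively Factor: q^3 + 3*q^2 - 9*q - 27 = (q + 3)*(q^2 - 9) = (q + 3)^2*(q - 3)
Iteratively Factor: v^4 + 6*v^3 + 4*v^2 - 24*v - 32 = (v - 2)*(v^3 + 8*v^2 + 20*v + 16) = (v - 2)*(v + 2)*(v^2 + 6*v + 8) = (v - 2)*(v + 2)^2*(v + 4)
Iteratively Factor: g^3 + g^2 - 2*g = (g)*(g^2 + g - 2) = g*(g + 2)*(g - 1)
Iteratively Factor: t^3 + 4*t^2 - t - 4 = (t - 1)*(t^2 + 5*t + 4) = (t - 1)*(t + 4)*(t + 1)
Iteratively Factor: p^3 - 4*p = (p - 2)*(p^2 + 2*p) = p*(p - 2)*(p + 2)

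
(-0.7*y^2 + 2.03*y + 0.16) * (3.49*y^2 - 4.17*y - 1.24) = -2.443*y^4 + 10.0037*y^3 - 7.0387*y^2 - 3.1844*y - 0.1984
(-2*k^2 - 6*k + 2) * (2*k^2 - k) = -4*k^4 - 10*k^3 + 10*k^2 - 2*k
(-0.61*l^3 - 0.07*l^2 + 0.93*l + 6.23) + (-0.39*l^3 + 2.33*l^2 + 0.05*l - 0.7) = -1.0*l^3 + 2.26*l^2 + 0.98*l + 5.53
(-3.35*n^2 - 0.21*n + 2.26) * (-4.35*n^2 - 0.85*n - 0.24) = 14.5725*n^4 + 3.761*n^3 - 8.8485*n^2 - 1.8706*n - 0.5424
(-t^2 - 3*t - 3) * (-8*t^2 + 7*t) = 8*t^4 + 17*t^3 + 3*t^2 - 21*t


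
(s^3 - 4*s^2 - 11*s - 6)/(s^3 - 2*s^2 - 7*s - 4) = (s - 6)/(s - 4)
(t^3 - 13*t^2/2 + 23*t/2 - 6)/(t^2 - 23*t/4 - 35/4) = 2*(-2*t^3 + 13*t^2 - 23*t + 12)/(-4*t^2 + 23*t + 35)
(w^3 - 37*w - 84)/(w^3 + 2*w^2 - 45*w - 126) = (w + 4)/(w + 6)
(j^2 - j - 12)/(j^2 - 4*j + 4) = (j^2 - j - 12)/(j^2 - 4*j + 4)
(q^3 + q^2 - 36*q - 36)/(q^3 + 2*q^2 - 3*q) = (q^3 + q^2 - 36*q - 36)/(q*(q^2 + 2*q - 3))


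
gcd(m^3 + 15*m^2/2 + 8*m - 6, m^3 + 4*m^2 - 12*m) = m + 6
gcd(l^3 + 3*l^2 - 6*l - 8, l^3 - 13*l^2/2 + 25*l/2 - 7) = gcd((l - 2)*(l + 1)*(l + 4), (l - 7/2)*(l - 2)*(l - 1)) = l - 2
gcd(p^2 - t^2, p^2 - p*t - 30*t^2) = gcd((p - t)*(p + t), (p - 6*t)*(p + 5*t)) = 1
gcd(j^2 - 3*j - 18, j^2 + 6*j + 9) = j + 3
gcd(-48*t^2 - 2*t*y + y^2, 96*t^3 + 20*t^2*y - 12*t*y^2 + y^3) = -8*t + y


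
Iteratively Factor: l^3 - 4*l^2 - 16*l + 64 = (l - 4)*(l^2 - 16) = (l - 4)^2*(l + 4)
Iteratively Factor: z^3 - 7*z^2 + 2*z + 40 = (z - 4)*(z^2 - 3*z - 10) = (z - 5)*(z - 4)*(z + 2)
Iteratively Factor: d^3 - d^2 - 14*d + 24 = (d + 4)*(d^2 - 5*d + 6) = (d - 3)*(d + 4)*(d - 2)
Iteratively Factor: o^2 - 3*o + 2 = (o - 1)*(o - 2)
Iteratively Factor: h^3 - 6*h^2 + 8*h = (h - 4)*(h^2 - 2*h) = (h - 4)*(h - 2)*(h)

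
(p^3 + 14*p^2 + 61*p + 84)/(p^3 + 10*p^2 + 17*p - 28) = (p + 3)/(p - 1)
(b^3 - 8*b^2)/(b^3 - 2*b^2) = (b - 8)/(b - 2)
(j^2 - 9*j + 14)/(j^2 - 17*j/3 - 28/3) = 3*(j - 2)/(3*j + 4)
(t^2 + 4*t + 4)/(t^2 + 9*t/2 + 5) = 2*(t + 2)/(2*t + 5)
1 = 1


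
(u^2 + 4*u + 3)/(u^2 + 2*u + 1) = (u + 3)/(u + 1)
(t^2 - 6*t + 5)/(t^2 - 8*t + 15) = (t - 1)/(t - 3)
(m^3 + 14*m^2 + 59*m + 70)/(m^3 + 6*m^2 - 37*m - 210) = (m + 2)/(m - 6)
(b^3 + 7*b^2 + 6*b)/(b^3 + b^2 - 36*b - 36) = b/(b - 6)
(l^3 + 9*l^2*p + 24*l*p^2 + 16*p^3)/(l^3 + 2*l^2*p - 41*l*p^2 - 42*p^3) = (-l^2 - 8*l*p - 16*p^2)/(-l^2 - l*p + 42*p^2)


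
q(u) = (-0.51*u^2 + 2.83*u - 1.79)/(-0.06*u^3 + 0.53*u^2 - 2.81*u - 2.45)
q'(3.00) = 0.07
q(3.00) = -0.27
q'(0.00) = -1.99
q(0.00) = 0.73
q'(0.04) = -1.80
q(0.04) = 0.65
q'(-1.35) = -3.24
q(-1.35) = -2.66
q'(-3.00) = -0.26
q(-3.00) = -1.20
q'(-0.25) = -4.46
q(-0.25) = 1.48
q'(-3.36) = -0.21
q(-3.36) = -1.12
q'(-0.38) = -8.08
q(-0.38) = 2.26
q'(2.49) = 0.01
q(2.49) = -0.30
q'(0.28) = -1.05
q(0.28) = 0.32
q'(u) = (2.83 - 1.02*u)/(-0.06*u^3 + 0.53*u^2 - 2.81*u - 2.45) + (-0.51*u^2 + 2.83*u - 1.79)*(0.18*u^2 - 1.06*u + 2.81)/(-0.06*u^3 + 0.53*u^2 - 2.81*u - 2.45)^2 = (-0.0306*u^4 + 0.3396*u^3 - 0.389*u^2 + 4.3964*u - 11.9634)/(0.0036*u^6 - 0.0636*u^5 + 0.6181*u^4 - 2.6846*u^3 + 5.2991*u^2 + 13.769*u + 6.0025)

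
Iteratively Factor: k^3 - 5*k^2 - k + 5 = (k - 1)*(k^2 - 4*k - 5) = (k - 1)*(k + 1)*(k - 5)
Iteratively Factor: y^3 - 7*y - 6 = (y + 1)*(y^2 - y - 6) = (y - 3)*(y + 1)*(y + 2)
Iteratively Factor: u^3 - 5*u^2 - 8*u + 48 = (u + 3)*(u^2 - 8*u + 16) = (u - 4)*(u + 3)*(u - 4)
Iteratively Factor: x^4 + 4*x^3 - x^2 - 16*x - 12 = (x + 1)*(x^3 + 3*x^2 - 4*x - 12) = (x + 1)*(x + 2)*(x^2 + x - 6) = (x + 1)*(x + 2)*(x + 3)*(x - 2)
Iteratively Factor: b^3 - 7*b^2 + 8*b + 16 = (b - 4)*(b^2 - 3*b - 4) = (b - 4)^2*(b + 1)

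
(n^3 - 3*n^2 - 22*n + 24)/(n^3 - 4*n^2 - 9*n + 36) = (n^3 - 3*n^2 - 22*n + 24)/(n^3 - 4*n^2 - 9*n + 36)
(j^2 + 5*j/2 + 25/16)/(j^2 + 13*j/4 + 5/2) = (j + 5/4)/(j + 2)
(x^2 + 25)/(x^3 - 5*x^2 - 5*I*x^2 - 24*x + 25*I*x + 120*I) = (x + 5*I)/(x^2 - 5*x - 24)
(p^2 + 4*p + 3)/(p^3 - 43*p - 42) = (p + 3)/(p^2 - p - 42)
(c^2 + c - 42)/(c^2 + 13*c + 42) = (c - 6)/(c + 6)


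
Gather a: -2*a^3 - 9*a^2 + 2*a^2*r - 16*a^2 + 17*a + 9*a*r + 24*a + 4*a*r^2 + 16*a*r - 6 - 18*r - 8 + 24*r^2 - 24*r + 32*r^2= -2*a^3 + a^2*(2*r - 25) + a*(4*r^2 + 25*r + 41) + 56*r^2 - 42*r - 14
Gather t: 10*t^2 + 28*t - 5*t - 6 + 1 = 10*t^2 + 23*t - 5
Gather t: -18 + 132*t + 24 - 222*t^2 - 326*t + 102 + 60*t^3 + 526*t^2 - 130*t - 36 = 60*t^3 + 304*t^2 - 324*t + 72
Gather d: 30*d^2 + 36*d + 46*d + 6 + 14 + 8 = 30*d^2 + 82*d + 28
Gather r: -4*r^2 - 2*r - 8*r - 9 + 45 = -4*r^2 - 10*r + 36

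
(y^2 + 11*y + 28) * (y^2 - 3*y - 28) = y^4 + 8*y^3 - 33*y^2 - 392*y - 784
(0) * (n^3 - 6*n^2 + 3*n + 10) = 0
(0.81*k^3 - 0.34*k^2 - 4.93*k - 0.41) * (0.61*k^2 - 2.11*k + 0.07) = 0.4941*k^5 - 1.9165*k^4 - 2.2332*k^3 + 10.1284*k^2 + 0.52*k - 0.0287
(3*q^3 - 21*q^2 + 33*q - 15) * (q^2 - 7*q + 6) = 3*q^5 - 42*q^4 + 198*q^3 - 372*q^2 + 303*q - 90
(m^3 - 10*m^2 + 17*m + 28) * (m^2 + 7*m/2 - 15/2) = m^5 - 13*m^4/2 - 51*m^3/2 + 325*m^2/2 - 59*m/2 - 210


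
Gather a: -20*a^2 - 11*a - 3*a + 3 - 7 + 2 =-20*a^2 - 14*a - 2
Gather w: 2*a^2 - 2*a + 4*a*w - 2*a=2*a^2 + 4*a*w - 4*a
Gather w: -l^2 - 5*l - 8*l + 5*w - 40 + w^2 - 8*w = -l^2 - 13*l + w^2 - 3*w - 40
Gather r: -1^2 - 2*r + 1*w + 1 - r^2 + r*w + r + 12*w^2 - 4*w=-r^2 + r*(w - 1) + 12*w^2 - 3*w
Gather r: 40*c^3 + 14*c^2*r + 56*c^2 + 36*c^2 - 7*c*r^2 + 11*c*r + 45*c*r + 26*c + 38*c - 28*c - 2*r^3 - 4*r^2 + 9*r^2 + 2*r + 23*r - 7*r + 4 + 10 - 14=40*c^3 + 92*c^2 + 36*c - 2*r^3 + r^2*(5 - 7*c) + r*(14*c^2 + 56*c + 18)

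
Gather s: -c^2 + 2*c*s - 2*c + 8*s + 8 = -c^2 - 2*c + s*(2*c + 8) + 8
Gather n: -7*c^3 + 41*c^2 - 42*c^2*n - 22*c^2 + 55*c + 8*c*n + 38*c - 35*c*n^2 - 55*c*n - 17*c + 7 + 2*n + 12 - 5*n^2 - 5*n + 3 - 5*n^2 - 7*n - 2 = -7*c^3 + 19*c^2 + 76*c + n^2*(-35*c - 10) + n*(-42*c^2 - 47*c - 10) + 20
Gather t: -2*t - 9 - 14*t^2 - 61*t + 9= -14*t^2 - 63*t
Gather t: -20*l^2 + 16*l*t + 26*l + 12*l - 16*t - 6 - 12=-20*l^2 + 38*l + t*(16*l - 16) - 18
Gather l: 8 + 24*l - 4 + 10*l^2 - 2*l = 10*l^2 + 22*l + 4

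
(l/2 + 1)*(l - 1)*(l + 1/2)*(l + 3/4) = l^4/2 + 9*l^3/8 - 3*l^2/16 - 17*l/16 - 3/8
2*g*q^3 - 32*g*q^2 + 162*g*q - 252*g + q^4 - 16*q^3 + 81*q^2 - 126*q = (2*g + q)*(q - 7)*(q - 6)*(q - 3)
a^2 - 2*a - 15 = (a - 5)*(a + 3)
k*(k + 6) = k^2 + 6*k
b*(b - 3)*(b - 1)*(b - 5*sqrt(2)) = b^4 - 5*sqrt(2)*b^3 - 4*b^3 + 3*b^2 + 20*sqrt(2)*b^2 - 15*sqrt(2)*b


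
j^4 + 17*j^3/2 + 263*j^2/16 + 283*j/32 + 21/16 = (j + 1/4)*(j + 1/2)*(j + 7/4)*(j + 6)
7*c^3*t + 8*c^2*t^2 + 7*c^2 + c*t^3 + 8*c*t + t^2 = (c + t)*(7*c + t)*(c*t + 1)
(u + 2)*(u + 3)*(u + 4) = u^3 + 9*u^2 + 26*u + 24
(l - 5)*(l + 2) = l^2 - 3*l - 10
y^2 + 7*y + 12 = (y + 3)*(y + 4)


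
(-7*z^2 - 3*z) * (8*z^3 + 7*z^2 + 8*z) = -56*z^5 - 73*z^4 - 77*z^3 - 24*z^2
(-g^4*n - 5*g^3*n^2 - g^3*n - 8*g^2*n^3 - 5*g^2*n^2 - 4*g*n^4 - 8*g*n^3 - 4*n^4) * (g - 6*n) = -g^5*n + g^4*n^2 - g^4*n + 22*g^3*n^3 + g^3*n^2 + 44*g^2*n^4 + 22*g^2*n^3 + 24*g*n^5 + 44*g*n^4 + 24*n^5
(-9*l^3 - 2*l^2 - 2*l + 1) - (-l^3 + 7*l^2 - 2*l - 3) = -8*l^3 - 9*l^2 + 4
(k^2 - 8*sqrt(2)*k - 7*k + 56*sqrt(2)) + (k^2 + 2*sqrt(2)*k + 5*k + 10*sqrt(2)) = 2*k^2 - 6*sqrt(2)*k - 2*k + 66*sqrt(2)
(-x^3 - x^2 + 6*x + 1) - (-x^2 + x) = -x^3 + 5*x + 1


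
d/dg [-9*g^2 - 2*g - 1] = -18*g - 2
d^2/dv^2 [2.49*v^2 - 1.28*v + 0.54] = 4.98000000000000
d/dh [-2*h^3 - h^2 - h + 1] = -6*h^2 - 2*h - 1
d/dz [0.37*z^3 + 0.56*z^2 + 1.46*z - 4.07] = 1.11*z^2 + 1.12*z + 1.46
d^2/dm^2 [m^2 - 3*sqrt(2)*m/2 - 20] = 2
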